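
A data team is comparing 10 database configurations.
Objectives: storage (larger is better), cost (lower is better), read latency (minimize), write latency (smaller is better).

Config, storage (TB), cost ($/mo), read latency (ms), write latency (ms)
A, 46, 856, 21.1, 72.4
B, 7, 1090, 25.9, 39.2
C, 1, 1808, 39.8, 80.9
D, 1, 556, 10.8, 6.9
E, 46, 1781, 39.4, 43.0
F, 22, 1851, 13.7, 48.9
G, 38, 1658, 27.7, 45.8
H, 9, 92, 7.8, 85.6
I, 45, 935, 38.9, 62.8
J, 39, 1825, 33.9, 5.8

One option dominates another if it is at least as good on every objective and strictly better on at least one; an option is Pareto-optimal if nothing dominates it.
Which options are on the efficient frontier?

A: not dominated.
B: not dominated.
C: dominated by A (storage 46≥1, cost 856≤1808, read latency 21.1≤39.8, write latency 72.4≤80.9).
D: not dominated.
E: not dominated.
F: not dominated.
G: not dominated.
H: not dominated (best cost).
I: not dominated.
J: not dominated (best write latency).

A, B, D, E, F, G, H, I, J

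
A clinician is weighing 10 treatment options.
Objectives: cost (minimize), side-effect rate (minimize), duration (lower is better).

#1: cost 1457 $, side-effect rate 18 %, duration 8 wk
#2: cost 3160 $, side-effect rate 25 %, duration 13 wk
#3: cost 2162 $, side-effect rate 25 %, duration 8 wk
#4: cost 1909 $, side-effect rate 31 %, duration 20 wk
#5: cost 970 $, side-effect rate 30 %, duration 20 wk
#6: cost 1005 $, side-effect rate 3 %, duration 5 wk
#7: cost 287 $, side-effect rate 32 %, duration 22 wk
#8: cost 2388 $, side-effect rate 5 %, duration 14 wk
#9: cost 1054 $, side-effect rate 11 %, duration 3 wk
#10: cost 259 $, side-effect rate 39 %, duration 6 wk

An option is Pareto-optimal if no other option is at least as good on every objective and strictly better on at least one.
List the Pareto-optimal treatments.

#5, #6, #7, #9, #10

#1: dominated by #6 (cost 1005≤1457, side-effect rate 3≤18, duration 5≤8).
#2: dominated by #1 (cost 1457≤3160, side-effect rate 18≤25, duration 8≤13).
#3: dominated by #1 (cost 1457≤2162, side-effect rate 18≤25, duration 8≤8).
#4: dominated by #1 (cost 1457≤1909, side-effect rate 18≤31, duration 8≤20).
#5: not dominated.
#6: not dominated (best side-effect rate).
#7: not dominated.
#8: dominated by #6 (cost 1005≤2388, side-effect rate 3≤5, duration 5≤14).
#9: not dominated (best duration).
#10: not dominated (best cost).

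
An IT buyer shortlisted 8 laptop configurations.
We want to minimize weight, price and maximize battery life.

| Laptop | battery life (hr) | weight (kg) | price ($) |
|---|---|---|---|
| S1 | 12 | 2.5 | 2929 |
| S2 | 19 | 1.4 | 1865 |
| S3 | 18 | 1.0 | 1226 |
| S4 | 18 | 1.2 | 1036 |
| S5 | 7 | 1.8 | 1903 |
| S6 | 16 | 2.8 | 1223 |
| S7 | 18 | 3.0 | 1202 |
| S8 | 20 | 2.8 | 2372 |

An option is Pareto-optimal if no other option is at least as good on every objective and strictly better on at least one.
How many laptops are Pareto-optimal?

4

S1: dominated by S2 (battery life 19≥12, weight 1.4≤2.5, price 1865≤2929).
S2: not dominated.
S3: not dominated (best weight).
S4: not dominated (best price).
S5: dominated by S2 (battery life 19≥7, weight 1.4≤1.8, price 1865≤1903).
S6: dominated by S4 (battery life 18≥16, weight 1.2≤2.8, price 1036≤1223).
S7: dominated by S4 (battery life 18≥18, weight 1.2≤3.0, price 1036≤1202).
S8: not dominated (best battery life).
Pareto-optimal: S2, S3, S4, S8 → 4.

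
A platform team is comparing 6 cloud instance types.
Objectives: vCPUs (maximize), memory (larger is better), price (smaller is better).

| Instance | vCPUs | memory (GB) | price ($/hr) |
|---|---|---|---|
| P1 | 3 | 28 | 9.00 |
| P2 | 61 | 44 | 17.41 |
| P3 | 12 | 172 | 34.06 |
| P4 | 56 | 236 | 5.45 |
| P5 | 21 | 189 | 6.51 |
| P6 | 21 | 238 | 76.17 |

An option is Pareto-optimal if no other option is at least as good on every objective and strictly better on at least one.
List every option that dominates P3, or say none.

P4: vCPUs 56≥12, memory 236≥172, price 5.45≤34.06 — dominates P3.
P5: vCPUs 21≥12, memory 189≥172, price 6.51≤34.06 — dominates P3.
Others (P1, P2, P6) are each worse than P3 on at least one objective.

P4, P5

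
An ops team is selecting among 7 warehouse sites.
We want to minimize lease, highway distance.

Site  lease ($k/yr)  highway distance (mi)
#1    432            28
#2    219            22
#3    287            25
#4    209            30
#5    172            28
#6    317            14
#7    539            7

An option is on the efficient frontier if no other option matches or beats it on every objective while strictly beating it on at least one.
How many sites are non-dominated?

4

#1: dominated by #2 (lease 219≤432, highway distance 22≤28).
#2: not dominated.
#3: dominated by #2 (lease 219≤287, highway distance 22≤25).
#4: dominated by #5 (lease 172≤209, highway distance 28≤30).
#5: not dominated (best lease).
#6: not dominated.
#7: not dominated (best highway distance).
Pareto-optimal: #2, #5, #6, #7 → 4.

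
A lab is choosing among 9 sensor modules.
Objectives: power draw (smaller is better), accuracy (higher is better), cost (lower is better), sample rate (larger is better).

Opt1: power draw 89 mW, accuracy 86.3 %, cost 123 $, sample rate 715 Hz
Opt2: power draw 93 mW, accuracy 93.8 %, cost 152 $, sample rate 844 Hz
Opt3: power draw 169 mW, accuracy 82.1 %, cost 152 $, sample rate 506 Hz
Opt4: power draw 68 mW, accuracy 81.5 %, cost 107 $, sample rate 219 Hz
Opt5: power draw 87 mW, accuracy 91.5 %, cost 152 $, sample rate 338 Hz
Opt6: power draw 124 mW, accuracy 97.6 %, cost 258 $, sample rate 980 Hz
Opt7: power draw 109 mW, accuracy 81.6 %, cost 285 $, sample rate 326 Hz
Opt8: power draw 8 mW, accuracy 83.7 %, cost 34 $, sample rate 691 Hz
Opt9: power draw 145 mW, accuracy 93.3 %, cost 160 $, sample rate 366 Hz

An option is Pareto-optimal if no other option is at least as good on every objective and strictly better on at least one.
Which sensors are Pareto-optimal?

Opt1: not dominated.
Opt2: not dominated.
Opt3: dominated by Opt1 (power draw 89≤169, accuracy 86.3≥82.1, cost 123≤152, sample rate 715≥506).
Opt4: dominated by Opt8 (power draw 8≤68, accuracy 83.7≥81.5, cost 34≤107, sample rate 691≥219).
Opt5: not dominated.
Opt6: not dominated (best accuracy).
Opt7: dominated by Opt1 (power draw 89≤109, accuracy 86.3≥81.6, cost 123≤285, sample rate 715≥326).
Opt8: not dominated (best power draw).
Opt9: dominated by Opt2 (power draw 93≤145, accuracy 93.8≥93.3, cost 152≤160, sample rate 844≥366).

Opt1, Opt2, Opt5, Opt6, Opt8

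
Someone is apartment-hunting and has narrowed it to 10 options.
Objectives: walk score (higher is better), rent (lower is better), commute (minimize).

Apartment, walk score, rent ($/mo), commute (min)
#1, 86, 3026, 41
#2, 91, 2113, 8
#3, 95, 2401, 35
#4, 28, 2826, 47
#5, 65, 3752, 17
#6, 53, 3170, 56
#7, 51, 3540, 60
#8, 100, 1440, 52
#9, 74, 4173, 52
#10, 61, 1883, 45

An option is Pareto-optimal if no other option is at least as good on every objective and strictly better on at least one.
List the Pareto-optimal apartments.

#2, #3, #8, #10

#1: dominated by #2 (walk score 91≥86, rent 2113≤3026, commute 8≤41).
#2: not dominated (best commute).
#3: not dominated.
#4: dominated by #2 (walk score 91≥28, rent 2113≤2826, commute 8≤47).
#5: dominated by #2 (walk score 91≥65, rent 2113≤3752, commute 8≤17).
#6: dominated by #1 (walk score 86≥53, rent 3026≤3170, commute 41≤56).
#7: dominated by #1 (walk score 86≥51, rent 3026≤3540, commute 41≤60).
#8: not dominated (best walk score).
#9: dominated by #1 (walk score 86≥74, rent 3026≤4173, commute 41≤52).
#10: not dominated.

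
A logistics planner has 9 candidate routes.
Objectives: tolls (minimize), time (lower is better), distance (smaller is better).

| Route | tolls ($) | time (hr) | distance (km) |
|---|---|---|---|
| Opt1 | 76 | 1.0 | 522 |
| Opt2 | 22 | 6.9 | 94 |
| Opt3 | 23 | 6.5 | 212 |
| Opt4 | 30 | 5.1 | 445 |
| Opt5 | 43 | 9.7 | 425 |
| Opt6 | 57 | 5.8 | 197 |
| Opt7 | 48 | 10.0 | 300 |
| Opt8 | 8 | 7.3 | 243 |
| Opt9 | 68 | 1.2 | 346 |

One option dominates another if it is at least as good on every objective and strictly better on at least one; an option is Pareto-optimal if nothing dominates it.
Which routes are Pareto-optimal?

Opt1: not dominated (best time).
Opt2: not dominated (best distance).
Opt3: not dominated.
Opt4: not dominated.
Opt5: dominated by Opt2 (tolls 22≤43, time 6.9≤9.7, distance 94≤425).
Opt6: not dominated.
Opt7: dominated by Opt2 (tolls 22≤48, time 6.9≤10.0, distance 94≤300).
Opt8: not dominated (best tolls).
Opt9: not dominated.

Opt1, Opt2, Opt3, Opt4, Opt6, Opt8, Opt9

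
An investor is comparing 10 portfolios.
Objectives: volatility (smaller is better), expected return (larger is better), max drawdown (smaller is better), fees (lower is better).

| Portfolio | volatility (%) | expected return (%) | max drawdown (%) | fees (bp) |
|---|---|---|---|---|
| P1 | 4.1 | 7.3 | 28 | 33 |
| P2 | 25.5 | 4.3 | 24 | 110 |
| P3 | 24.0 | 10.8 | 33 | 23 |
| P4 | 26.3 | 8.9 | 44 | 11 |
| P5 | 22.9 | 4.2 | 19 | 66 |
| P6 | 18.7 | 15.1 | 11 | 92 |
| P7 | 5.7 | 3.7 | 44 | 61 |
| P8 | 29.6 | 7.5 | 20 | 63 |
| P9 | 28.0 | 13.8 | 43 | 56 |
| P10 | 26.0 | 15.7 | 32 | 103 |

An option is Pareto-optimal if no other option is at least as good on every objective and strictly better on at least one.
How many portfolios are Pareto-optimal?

8

P1: not dominated (best volatility).
P2: dominated by P6 (volatility 18.7≤25.5, expected return 15.1≥4.3, max drawdown 11≤24, fees 92≤110).
P3: not dominated.
P4: not dominated (best fees).
P5: not dominated.
P6: not dominated (best max drawdown).
P7: dominated by P1 (volatility 4.1≤5.7, expected return 7.3≥3.7, max drawdown 28≤44, fees 33≤61).
P8: not dominated.
P9: not dominated.
P10: not dominated (best expected return).
Pareto-optimal: P1, P3, P4, P5, P6, P8, P9, P10 → 8.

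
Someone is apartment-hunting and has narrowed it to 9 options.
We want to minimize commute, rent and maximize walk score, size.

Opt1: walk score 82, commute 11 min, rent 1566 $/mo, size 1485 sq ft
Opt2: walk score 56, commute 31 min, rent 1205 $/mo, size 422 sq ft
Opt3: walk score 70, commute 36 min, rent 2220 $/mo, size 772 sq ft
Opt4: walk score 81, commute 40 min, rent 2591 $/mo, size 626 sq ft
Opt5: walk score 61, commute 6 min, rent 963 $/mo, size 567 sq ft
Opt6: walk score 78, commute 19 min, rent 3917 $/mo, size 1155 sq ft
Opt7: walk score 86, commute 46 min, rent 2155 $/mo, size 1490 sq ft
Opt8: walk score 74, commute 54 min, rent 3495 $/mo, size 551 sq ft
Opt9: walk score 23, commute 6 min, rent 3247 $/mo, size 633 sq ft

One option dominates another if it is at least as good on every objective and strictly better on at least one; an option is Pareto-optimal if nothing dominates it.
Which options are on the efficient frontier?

Opt1, Opt5, Opt7, Opt9

Opt1: not dominated.
Opt2: dominated by Opt5 (walk score 61≥56, commute 6≤31, rent 963≤1205, size 567≥422).
Opt3: dominated by Opt1 (walk score 82≥70, commute 11≤36, rent 1566≤2220, size 1485≥772).
Opt4: dominated by Opt1 (walk score 82≥81, commute 11≤40, rent 1566≤2591, size 1485≥626).
Opt5: not dominated (best rent).
Opt6: dominated by Opt1 (walk score 82≥78, commute 11≤19, rent 1566≤3917, size 1485≥1155).
Opt7: not dominated (best walk score).
Opt8: dominated by Opt1 (walk score 82≥74, commute 11≤54, rent 1566≤3495, size 1485≥551).
Opt9: not dominated.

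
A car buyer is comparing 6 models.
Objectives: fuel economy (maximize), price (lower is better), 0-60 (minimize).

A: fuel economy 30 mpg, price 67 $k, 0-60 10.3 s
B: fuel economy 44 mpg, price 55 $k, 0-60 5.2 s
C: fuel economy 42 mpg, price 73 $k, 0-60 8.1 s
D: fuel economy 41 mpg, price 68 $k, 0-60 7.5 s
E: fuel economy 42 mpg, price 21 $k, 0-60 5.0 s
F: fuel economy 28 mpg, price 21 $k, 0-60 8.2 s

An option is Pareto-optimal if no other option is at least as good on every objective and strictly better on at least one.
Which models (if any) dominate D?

B, E

B: fuel economy 44≥41, price 55≤68, 0-60 5.2≤7.5 — dominates D.
E: fuel economy 42≥41, price 21≤68, 0-60 5.0≤7.5 — dominates D.
Others (A, C, F) are each worse than D on at least one objective.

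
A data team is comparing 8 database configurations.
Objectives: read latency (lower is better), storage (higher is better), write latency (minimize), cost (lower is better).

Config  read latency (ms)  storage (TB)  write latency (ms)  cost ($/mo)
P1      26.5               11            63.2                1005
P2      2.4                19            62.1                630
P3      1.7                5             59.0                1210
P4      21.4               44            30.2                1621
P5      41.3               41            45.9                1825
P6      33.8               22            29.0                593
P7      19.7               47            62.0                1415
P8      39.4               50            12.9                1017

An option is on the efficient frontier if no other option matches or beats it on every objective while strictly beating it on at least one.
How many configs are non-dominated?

P1: dominated by P2 (read latency 2.4≤26.5, storage 19≥11, write latency 62.1≤63.2, cost 630≤1005).
P2: not dominated.
P3: not dominated (best read latency).
P4: not dominated.
P5: dominated by P4 (read latency 21.4≤41.3, storage 44≥41, write latency 30.2≤45.9, cost 1621≤1825).
P6: not dominated (best cost).
P7: not dominated.
P8: not dominated (best storage).
Pareto-optimal: P2, P3, P4, P6, P7, P8 → 6.

6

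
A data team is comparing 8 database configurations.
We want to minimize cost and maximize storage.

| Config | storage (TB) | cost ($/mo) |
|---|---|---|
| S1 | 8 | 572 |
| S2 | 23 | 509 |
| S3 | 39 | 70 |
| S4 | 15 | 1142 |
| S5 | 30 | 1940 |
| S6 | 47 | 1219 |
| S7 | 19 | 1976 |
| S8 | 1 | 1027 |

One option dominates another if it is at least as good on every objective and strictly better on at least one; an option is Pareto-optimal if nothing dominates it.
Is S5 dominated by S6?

Yes

S6 vs S5: storage 47≥30, cost 1219≤1940 — S6 is at least as good on every objective with at least one strict improvement.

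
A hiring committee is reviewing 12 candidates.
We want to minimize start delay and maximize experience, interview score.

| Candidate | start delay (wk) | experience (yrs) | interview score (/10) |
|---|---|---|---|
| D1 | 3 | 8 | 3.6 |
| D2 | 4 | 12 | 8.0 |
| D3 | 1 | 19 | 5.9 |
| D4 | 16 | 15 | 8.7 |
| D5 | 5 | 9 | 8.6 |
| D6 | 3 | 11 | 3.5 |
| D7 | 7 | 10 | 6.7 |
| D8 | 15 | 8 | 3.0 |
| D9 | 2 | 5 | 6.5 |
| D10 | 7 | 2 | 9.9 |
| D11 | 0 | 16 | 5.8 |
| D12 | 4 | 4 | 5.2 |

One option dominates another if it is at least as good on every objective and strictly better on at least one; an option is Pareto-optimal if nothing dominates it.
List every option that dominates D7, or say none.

D2

D2: start delay 4≤7, experience 12≥10, interview score 8.0≥6.7 — dominates D7.
Others (D1, D3, D4, D5, D6, D8, D9, D10, D11, D12) are each worse than D7 on at least one objective.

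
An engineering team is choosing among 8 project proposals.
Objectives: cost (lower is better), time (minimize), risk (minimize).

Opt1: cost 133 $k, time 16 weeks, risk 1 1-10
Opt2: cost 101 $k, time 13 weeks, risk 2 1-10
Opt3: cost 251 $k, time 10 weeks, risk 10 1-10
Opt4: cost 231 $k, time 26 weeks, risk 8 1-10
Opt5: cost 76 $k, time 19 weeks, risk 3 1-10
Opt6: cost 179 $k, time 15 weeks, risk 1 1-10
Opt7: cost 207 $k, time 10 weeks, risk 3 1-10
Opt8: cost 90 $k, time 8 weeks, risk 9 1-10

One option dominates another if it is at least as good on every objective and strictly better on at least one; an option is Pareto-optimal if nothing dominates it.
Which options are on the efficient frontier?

Opt1, Opt2, Opt5, Opt6, Opt7, Opt8

Opt1: not dominated.
Opt2: not dominated.
Opt3: dominated by Opt7 (cost 207≤251, time 10≤10, risk 3≤10).
Opt4: dominated by Opt1 (cost 133≤231, time 16≤26, risk 1≤8).
Opt5: not dominated (best cost).
Opt6: not dominated.
Opt7: not dominated.
Opt8: not dominated (best time).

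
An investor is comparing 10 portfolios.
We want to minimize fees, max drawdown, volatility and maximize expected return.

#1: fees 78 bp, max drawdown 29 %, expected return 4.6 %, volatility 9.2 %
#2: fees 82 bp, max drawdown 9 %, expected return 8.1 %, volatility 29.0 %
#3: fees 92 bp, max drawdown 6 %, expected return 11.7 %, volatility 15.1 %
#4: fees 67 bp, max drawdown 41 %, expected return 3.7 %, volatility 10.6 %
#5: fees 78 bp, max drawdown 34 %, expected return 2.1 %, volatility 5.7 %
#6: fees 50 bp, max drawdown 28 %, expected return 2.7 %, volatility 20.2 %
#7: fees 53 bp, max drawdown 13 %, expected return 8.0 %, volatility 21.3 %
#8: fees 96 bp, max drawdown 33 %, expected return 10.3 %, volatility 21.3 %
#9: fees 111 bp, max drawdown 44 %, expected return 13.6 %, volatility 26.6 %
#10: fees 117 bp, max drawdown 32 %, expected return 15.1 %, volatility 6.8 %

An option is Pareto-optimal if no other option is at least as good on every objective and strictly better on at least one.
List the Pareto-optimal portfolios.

#1: not dominated.
#2: not dominated.
#3: not dominated (best max drawdown).
#4: not dominated.
#5: not dominated (best volatility).
#6: not dominated (best fees).
#7: not dominated.
#8: dominated by #3 (fees 92≤96, max drawdown 6≤33, expected return 11.7≥10.3, volatility 15.1≤21.3).
#9: not dominated.
#10: not dominated (best expected return).

#1, #2, #3, #4, #5, #6, #7, #9, #10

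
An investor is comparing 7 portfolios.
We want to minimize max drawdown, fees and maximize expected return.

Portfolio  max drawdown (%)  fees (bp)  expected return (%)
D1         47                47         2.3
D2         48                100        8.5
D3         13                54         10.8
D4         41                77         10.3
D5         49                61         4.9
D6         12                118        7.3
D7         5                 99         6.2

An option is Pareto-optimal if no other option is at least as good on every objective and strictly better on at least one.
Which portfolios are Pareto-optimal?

D1, D3, D6, D7

D1: not dominated (best fees).
D2: dominated by D3 (max drawdown 13≤48, fees 54≤100, expected return 10.8≥8.5).
D3: not dominated (best expected return).
D4: dominated by D3 (max drawdown 13≤41, fees 54≤77, expected return 10.8≥10.3).
D5: dominated by D3 (max drawdown 13≤49, fees 54≤61, expected return 10.8≥4.9).
D6: not dominated.
D7: not dominated (best max drawdown).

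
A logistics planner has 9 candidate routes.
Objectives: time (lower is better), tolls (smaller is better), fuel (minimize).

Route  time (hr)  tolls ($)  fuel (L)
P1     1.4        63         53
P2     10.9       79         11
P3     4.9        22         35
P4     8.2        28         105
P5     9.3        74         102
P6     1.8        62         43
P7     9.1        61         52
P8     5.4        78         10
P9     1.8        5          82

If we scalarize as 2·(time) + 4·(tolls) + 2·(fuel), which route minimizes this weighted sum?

P1: 2·1.4 + 4·63 + 2·53 = 360.8
P2: 2·10.9 + 4·79 + 2·11 = 359.8
P3: 2·4.9 + 4·22 + 2·35 = 167.8
P4: 2·8.2 + 4·28 + 2·105 = 338.4
P5: 2·9.3 + 4·74 + 2·102 = 518.6
P6: 2·1.8 + 4·62 + 2·43 = 337.6
P7: 2·9.1 + 4·61 + 2·52 = 366.2
P8: 2·5.4 + 4·78 + 2·10 = 342.8
P9: 2·1.8 + 4·5 + 2·82 = 187.6
Lowest: P3 at 167.8.

P3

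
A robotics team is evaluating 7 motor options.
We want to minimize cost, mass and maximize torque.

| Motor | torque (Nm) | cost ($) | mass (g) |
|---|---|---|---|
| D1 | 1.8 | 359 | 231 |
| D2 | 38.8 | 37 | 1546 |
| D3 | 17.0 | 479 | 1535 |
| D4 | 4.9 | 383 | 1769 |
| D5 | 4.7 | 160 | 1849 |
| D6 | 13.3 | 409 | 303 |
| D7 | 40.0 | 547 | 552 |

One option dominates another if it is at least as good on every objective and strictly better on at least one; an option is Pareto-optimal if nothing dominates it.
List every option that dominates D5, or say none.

D2: torque 38.8≥4.7, cost 37≤160, mass 1546≤1849 — dominates D5.
Others (D1, D3, D4, D6, D7) are each worse than D5 on at least one objective.

D2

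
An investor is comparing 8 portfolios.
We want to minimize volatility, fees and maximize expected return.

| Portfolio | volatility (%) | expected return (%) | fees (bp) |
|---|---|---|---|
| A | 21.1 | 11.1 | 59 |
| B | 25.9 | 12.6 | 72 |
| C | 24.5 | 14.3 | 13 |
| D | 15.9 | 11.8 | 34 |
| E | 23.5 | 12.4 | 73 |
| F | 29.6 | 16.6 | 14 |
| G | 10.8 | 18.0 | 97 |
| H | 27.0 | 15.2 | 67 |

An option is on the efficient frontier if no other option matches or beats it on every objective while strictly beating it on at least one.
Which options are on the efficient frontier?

C, D, E, F, G, H

A: dominated by D (volatility 15.9≤21.1, expected return 11.8≥11.1, fees 34≤59).
B: dominated by C (volatility 24.5≤25.9, expected return 14.3≥12.6, fees 13≤72).
C: not dominated (best fees).
D: not dominated.
E: not dominated.
F: not dominated.
G: not dominated (best volatility).
H: not dominated.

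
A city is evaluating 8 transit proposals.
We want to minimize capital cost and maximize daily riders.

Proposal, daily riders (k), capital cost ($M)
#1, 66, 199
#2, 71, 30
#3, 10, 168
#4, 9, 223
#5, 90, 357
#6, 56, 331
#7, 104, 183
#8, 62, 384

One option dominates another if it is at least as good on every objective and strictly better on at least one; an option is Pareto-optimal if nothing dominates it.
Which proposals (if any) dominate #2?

#1: worse on daily riders (66 vs 71).
#3: worse on daily riders (10 vs 71).
#4: worse on daily riders (9 vs 71).
#5: worse on capital cost (357 vs 30).
#6: worse on daily riders (56 vs 71).
#7: worse on capital cost (183 vs 30).
#8: worse on daily riders (62 vs 71).
No option dominates #2.

none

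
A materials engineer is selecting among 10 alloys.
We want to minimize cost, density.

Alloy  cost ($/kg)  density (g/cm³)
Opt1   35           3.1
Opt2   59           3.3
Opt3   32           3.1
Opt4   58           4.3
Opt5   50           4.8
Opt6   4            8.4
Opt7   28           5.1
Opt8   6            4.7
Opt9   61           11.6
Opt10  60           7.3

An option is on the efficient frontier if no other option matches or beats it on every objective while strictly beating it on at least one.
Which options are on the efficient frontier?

Opt1: dominated by Opt3 (cost 32≤35, density 3.1≤3.1).
Opt2: dominated by Opt1 (cost 35≤59, density 3.1≤3.3).
Opt3: not dominated.
Opt4: dominated by Opt1 (cost 35≤58, density 3.1≤4.3).
Opt5: dominated by Opt1 (cost 35≤50, density 3.1≤4.8).
Opt6: not dominated (best cost).
Opt7: dominated by Opt8 (cost 6≤28, density 4.7≤5.1).
Opt8: not dominated.
Opt9: dominated by Opt1 (cost 35≤61, density 3.1≤11.6).
Opt10: dominated by Opt1 (cost 35≤60, density 3.1≤7.3).

Opt3, Opt6, Opt8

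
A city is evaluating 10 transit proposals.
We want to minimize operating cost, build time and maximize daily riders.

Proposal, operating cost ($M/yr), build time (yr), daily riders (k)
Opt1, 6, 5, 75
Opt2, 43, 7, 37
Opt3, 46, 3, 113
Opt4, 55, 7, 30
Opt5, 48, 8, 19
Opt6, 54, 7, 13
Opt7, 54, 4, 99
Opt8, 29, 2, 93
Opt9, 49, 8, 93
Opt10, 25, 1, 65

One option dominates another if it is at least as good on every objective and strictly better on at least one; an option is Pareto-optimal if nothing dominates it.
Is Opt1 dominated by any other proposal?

Opt2: worse on operating cost (43 vs 6).
Opt3: worse on operating cost (46 vs 6).
Opt4: worse on operating cost (55 vs 6).
Opt5: worse on operating cost (48 vs 6).
Opt6: worse on operating cost (54 vs 6).
Opt7: worse on operating cost (54 vs 6).
Opt8: worse on operating cost (29 vs 6).
Opt9: worse on operating cost (49 vs 6).
Opt10: worse on operating cost (25 vs 6).
No option is at least as good as Opt1 on every objective and strictly better on one.

No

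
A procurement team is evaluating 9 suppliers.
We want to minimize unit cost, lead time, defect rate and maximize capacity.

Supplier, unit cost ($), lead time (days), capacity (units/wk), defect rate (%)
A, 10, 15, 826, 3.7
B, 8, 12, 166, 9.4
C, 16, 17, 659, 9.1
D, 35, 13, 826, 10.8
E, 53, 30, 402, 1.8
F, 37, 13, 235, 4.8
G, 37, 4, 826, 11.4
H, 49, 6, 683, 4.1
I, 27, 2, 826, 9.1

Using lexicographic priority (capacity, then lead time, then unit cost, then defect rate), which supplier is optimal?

I

First maximize capacity: best is 826, kept {A, D, G, I}.
Then minimize lead time: best is 2, kept {I}.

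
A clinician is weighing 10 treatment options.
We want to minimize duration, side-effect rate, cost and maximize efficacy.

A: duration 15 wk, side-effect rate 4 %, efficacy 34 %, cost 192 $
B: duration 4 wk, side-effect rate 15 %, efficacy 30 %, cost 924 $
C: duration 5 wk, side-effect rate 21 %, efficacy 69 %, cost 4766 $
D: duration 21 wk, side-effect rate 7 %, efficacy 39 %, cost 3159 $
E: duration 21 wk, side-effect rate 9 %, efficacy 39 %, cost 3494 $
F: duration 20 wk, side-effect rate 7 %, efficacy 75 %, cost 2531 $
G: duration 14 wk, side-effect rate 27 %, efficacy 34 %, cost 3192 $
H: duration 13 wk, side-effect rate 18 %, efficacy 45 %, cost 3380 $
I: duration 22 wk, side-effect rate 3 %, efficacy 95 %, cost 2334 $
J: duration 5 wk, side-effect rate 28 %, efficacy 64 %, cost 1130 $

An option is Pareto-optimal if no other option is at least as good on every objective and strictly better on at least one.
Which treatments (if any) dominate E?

D: duration 21≤21, side-effect rate 7≤9, efficacy 39≥39, cost 3159≤3494 — dominates E.
F: duration 20≤21, side-effect rate 7≤9, efficacy 75≥39, cost 2531≤3494 — dominates E.
Others (A, B, C, G, H, I, J) are each worse than E on at least one objective.

D, F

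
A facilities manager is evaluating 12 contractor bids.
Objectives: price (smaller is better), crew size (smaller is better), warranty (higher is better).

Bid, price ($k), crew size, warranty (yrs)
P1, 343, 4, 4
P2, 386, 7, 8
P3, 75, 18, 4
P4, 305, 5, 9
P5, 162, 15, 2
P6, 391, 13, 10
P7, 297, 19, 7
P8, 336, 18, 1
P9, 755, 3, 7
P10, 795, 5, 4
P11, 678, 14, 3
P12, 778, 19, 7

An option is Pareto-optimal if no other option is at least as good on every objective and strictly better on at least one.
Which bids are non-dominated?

P1: not dominated.
P2: dominated by P4 (price 305≤386, crew size 5≤7, warranty 9≥8).
P3: not dominated (best price).
P4: not dominated.
P5: not dominated.
P6: not dominated (best warranty).
P7: not dominated.
P8: dominated by P3 (price 75≤336, crew size 18≤18, warranty 4≥1).
P9: not dominated (best crew size).
P10: dominated by P1 (price 343≤795, crew size 4≤5, warranty 4≥4).
P11: dominated by P1 (price 343≤678, crew size 4≤14, warranty 4≥3).
P12: dominated by P2 (price 386≤778, crew size 7≤19, warranty 8≥7).

P1, P3, P4, P5, P6, P7, P9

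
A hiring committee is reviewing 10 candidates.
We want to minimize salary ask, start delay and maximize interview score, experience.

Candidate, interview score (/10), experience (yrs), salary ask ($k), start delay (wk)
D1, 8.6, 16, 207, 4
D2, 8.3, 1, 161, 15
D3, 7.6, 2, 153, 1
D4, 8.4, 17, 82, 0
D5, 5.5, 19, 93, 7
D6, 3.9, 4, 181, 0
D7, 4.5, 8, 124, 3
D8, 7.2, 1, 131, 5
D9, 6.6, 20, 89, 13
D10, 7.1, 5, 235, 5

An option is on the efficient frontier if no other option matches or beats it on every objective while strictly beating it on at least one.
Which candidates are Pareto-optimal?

D1: not dominated (best interview score).
D2: dominated by D4 (interview score 8.4≥8.3, experience 17≥1, salary ask 82≤161, start delay 0≤15).
D3: dominated by D4 (interview score 8.4≥7.6, experience 17≥2, salary ask 82≤153, start delay 0≤1).
D4: not dominated (best salary ask).
D5: not dominated.
D6: dominated by D4 (interview score 8.4≥3.9, experience 17≥4, salary ask 82≤181, start delay 0≤0).
D7: dominated by D4 (interview score 8.4≥4.5, experience 17≥8, salary ask 82≤124, start delay 0≤3).
D8: dominated by D4 (interview score 8.4≥7.2, experience 17≥1, salary ask 82≤131, start delay 0≤5).
D9: not dominated (best experience).
D10: dominated by D1 (interview score 8.6≥7.1, experience 16≥5, salary ask 207≤235, start delay 4≤5).

D1, D4, D5, D9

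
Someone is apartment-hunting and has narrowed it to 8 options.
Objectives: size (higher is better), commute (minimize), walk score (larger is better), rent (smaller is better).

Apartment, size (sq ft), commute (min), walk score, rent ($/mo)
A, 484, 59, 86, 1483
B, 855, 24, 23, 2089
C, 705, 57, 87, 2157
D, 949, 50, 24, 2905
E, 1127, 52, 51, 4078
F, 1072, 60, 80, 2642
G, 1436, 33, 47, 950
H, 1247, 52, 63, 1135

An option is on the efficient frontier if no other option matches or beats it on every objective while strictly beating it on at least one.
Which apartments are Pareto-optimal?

A: not dominated.
B: not dominated (best commute).
C: not dominated (best walk score).
D: dominated by G (size 1436≥949, commute 33≤50, walk score 47≥24, rent 950≤2905).
E: dominated by H (size 1247≥1127, commute 52≤52, walk score 63≥51, rent 1135≤4078).
F: not dominated.
G: not dominated (best size).
H: not dominated.

A, B, C, F, G, H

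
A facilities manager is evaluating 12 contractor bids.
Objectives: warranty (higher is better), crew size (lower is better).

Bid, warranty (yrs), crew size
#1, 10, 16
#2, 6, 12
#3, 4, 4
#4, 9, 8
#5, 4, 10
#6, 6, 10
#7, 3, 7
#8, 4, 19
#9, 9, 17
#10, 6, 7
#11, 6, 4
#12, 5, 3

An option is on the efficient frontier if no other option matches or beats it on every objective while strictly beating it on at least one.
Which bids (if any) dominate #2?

#4, #6, #10, #11

#4: warranty 9≥6, crew size 8≤12 — dominates #2.
#6: warranty 6≥6, crew size 10≤12 — dominates #2.
#10: warranty 6≥6, crew size 7≤12 — dominates #2.
#11: warranty 6≥6, crew size 4≤12 — dominates #2.
Others (#1, #3, #5, #7, #8, #9, #12) are each worse than #2 on at least one objective.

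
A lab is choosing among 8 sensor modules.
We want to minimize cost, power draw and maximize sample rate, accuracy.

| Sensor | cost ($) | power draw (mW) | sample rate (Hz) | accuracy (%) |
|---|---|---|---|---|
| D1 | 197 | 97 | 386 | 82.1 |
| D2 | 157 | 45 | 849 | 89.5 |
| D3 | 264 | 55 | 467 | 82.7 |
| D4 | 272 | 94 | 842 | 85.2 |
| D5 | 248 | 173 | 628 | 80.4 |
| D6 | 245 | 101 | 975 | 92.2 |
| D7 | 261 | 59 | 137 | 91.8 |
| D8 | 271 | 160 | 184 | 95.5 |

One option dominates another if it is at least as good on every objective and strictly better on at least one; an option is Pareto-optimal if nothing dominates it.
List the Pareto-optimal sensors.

D1: dominated by D2 (cost 157≤197, power draw 45≤97, sample rate 849≥386, accuracy 89.5≥82.1).
D2: not dominated (best cost).
D3: dominated by D2 (cost 157≤264, power draw 45≤55, sample rate 849≥467, accuracy 89.5≥82.7).
D4: dominated by D2 (cost 157≤272, power draw 45≤94, sample rate 849≥842, accuracy 89.5≥85.2).
D5: dominated by D2 (cost 157≤248, power draw 45≤173, sample rate 849≥628, accuracy 89.5≥80.4).
D6: not dominated (best sample rate).
D7: not dominated.
D8: not dominated (best accuracy).

D2, D6, D7, D8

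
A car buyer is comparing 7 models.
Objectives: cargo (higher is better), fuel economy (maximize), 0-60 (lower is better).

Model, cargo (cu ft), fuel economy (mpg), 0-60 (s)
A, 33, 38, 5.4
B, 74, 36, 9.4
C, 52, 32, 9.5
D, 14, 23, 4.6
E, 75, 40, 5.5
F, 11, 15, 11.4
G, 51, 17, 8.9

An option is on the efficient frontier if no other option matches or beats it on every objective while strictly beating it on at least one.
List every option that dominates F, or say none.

A, B, C, D, E, G

A: cargo 33≥11, fuel economy 38≥15, 0-60 5.4≤11.4 — dominates F.
B: cargo 74≥11, fuel economy 36≥15, 0-60 9.4≤11.4 — dominates F.
C: cargo 52≥11, fuel economy 32≥15, 0-60 9.5≤11.4 — dominates F.
D: cargo 14≥11, fuel economy 23≥15, 0-60 4.6≤11.4 — dominates F.
E: cargo 75≥11, fuel economy 40≥15, 0-60 5.5≤11.4 — dominates F.
G: cargo 51≥11, fuel economy 17≥15, 0-60 8.9≤11.4 — dominates F.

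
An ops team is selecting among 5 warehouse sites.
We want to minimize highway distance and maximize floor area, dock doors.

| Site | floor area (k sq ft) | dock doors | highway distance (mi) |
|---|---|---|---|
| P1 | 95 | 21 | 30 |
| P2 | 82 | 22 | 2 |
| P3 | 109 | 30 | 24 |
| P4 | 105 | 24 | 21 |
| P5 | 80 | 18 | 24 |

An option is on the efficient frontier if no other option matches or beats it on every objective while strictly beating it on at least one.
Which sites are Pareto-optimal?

P2, P3, P4

P1: dominated by P3 (floor area 109≥95, dock doors 30≥21, highway distance 24≤30).
P2: not dominated (best highway distance).
P3: not dominated (best floor area).
P4: not dominated.
P5: dominated by P2 (floor area 82≥80, dock doors 22≥18, highway distance 2≤24).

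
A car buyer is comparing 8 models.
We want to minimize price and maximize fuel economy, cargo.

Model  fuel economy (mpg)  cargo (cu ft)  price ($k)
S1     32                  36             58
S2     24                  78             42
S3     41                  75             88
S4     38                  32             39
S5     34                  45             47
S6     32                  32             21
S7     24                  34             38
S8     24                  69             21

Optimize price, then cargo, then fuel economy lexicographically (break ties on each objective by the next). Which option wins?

First minimize price: best is 21, kept {S6, S8}.
Then maximize cargo: best is 69, kept {S8}.

S8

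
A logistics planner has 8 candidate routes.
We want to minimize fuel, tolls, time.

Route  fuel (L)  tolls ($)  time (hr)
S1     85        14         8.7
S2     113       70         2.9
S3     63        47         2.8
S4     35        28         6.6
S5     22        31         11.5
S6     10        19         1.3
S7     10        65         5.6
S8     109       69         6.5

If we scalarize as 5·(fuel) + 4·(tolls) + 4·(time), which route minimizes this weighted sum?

S1: 5·85 + 4·14 + 4·8.7 = 515.8
S2: 5·113 + 4·70 + 4·2.9 = 856.6
S3: 5·63 + 4·47 + 4·2.8 = 514.2
S4: 5·35 + 4·28 + 4·6.6 = 313.4
S5: 5·22 + 4·31 + 4·11.5 = 280.0
S6: 5·10 + 4·19 + 4·1.3 = 131.2
S7: 5·10 + 4·65 + 4·5.6 = 332.4
S8: 5·109 + 4·69 + 4·6.5 = 847.0
Lowest: S6 at 131.2.

S6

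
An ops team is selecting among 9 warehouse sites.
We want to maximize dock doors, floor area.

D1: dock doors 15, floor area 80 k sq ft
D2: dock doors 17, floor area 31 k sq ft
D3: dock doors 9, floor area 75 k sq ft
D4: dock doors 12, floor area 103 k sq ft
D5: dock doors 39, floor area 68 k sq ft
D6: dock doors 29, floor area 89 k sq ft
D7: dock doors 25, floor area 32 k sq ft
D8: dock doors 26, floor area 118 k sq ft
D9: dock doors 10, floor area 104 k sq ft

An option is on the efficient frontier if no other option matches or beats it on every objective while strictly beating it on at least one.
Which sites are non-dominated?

D5, D6, D8

D1: dominated by D6 (dock doors 29≥15, floor area 89≥80).
D2: dominated by D5 (dock doors 39≥17, floor area 68≥31).
D3: dominated by D1 (dock doors 15≥9, floor area 80≥75).
D4: dominated by D8 (dock doors 26≥12, floor area 118≥103).
D5: not dominated (best dock doors).
D6: not dominated.
D7: dominated by D5 (dock doors 39≥25, floor area 68≥32).
D8: not dominated (best floor area).
D9: dominated by D8 (dock doors 26≥10, floor area 118≥104).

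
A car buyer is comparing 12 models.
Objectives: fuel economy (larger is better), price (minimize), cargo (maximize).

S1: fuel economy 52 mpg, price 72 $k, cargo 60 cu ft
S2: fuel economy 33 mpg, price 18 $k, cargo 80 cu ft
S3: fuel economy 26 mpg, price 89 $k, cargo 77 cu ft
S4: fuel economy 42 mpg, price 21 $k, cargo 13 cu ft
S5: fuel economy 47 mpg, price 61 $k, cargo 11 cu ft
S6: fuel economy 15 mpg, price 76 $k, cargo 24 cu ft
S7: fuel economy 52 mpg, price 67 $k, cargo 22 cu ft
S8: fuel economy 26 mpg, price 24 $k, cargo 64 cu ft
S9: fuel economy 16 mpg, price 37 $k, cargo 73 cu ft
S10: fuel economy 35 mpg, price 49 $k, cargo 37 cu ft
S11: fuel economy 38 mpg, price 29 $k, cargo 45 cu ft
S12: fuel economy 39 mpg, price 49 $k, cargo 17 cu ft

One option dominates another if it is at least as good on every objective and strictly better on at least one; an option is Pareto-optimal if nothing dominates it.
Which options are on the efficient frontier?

S1, S2, S4, S5, S7, S11, S12

S1: not dominated.
S2: not dominated (best price).
S3: dominated by S2 (fuel economy 33≥26, price 18≤89, cargo 80≥77).
S4: not dominated.
S5: not dominated.
S6: dominated by S1 (fuel economy 52≥15, price 72≤76, cargo 60≥24).
S7: not dominated.
S8: dominated by S2 (fuel economy 33≥26, price 18≤24, cargo 80≥64).
S9: dominated by S2 (fuel economy 33≥16, price 18≤37, cargo 80≥73).
S10: dominated by S11 (fuel economy 38≥35, price 29≤49, cargo 45≥37).
S11: not dominated.
S12: not dominated.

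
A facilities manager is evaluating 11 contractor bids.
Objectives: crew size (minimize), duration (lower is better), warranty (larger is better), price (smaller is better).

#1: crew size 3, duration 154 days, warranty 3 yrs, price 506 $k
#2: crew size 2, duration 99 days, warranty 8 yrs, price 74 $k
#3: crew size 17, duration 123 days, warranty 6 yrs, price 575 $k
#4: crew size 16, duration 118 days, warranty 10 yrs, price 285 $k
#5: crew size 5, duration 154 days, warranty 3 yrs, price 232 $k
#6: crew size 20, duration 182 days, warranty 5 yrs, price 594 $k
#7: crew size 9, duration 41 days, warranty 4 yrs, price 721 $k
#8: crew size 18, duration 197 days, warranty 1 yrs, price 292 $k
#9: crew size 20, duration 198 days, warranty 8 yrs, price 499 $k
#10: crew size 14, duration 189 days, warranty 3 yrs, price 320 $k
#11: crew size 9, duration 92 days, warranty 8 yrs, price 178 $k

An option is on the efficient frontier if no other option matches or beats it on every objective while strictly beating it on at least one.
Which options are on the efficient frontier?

#1: dominated by #2 (crew size 2≤3, duration 99≤154, warranty 8≥3, price 74≤506).
#2: not dominated (best crew size).
#3: dominated by #2 (crew size 2≤17, duration 99≤123, warranty 8≥6, price 74≤575).
#4: not dominated (best warranty).
#5: dominated by #2 (crew size 2≤5, duration 99≤154, warranty 8≥3, price 74≤232).
#6: dominated by #2 (crew size 2≤20, duration 99≤182, warranty 8≥5, price 74≤594).
#7: not dominated (best duration).
#8: dominated by #2 (crew size 2≤18, duration 99≤197, warranty 8≥1, price 74≤292).
#9: dominated by #2 (crew size 2≤20, duration 99≤198, warranty 8≥8, price 74≤499).
#10: dominated by #2 (crew size 2≤14, duration 99≤189, warranty 8≥3, price 74≤320).
#11: not dominated.

#2, #4, #7, #11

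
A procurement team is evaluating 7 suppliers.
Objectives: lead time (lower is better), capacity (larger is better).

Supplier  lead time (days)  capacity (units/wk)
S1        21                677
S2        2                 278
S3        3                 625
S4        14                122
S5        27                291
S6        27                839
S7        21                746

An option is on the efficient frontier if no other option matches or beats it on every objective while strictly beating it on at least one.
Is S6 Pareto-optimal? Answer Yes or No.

Yes

S1: worse on capacity (677 vs 839).
S2: worse on capacity (278 vs 839).
S3: worse on capacity (625 vs 839).
S4: worse on capacity (122 vs 839).
S5: worse on capacity (291 vs 839).
S7: worse on capacity (746 vs 839).
No option is at least as good as S6 on every objective and strictly better on one.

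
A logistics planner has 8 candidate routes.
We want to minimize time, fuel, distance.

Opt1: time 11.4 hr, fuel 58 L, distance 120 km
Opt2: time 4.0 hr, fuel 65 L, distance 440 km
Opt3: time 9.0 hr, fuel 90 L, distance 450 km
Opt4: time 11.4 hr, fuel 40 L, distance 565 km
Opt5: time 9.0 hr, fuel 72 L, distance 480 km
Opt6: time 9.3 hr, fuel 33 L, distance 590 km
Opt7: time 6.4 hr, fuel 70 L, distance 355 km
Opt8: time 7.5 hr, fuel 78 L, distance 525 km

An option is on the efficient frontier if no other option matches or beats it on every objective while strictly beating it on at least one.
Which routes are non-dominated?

Opt1, Opt2, Opt4, Opt6, Opt7

Opt1: not dominated (best distance).
Opt2: not dominated (best time).
Opt3: dominated by Opt2 (time 4.0≤9.0, fuel 65≤90, distance 440≤450).
Opt4: not dominated.
Opt5: dominated by Opt2 (time 4.0≤9.0, fuel 65≤72, distance 440≤480).
Opt6: not dominated (best fuel).
Opt7: not dominated.
Opt8: dominated by Opt2 (time 4.0≤7.5, fuel 65≤78, distance 440≤525).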